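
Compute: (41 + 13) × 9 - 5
Parentheses first: 41 + 13 = 54
Multiply: 54 × 9 = 486
Subtract: 486 - 5 = 481
481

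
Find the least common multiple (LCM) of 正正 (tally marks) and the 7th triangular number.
Convert 正正 (tally marks) → 5 + 5 = 10 (decimal)
Convert the 7th triangular number (triangular index) → 7×8/2 = 28 (decimal)
Compute lcm(10, 28) = 140
140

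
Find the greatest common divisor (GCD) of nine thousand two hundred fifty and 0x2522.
Convert nine thousand two hundred fifty (English words) → 9×1000 + 2×100 + 50 = 9250 (decimal)
Convert 0x2522 (hexadecimal) → 2×4096 + 5×256 + 2×16 + 2 = 9506 (decimal)
Compute gcd(9250, 9506) = 2
2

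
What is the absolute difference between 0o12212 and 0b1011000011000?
Convert 0o12212 (octal) → 1×4096 + 2×512 + 2×64 + 1×8 + 2 = 5258 (decimal)
Convert 0b1011000011000 (binary) → 4096 + 1024 + 512 + 16 + 8 = 5656 (decimal)
Compute |5258 - 5656| = 398
398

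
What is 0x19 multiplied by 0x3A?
Convert 0x19 (hexadecimal) → 1×16 + 9 = 25 (decimal)
Convert 0x3A (hexadecimal) → 3×16 + 10 = 58 (decimal)
Compute 25 × 58 = 1450
1450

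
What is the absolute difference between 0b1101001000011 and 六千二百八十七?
Convert 0b1101001000011 (binary) → 4096 + 2048 + 512 + 64 + 2 + 1 = 6723 (decimal)
Convert 六千二百八十七 (Chinese numeral) → 6×1000 + 2×100 + 8×10 + 7 = 6287 (decimal)
Compute |6723 - 6287| = 436
436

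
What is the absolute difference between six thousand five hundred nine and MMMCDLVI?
Convert six thousand five hundred nine (English words) → 6×1000 + 5×100 + 9 = 6509 (decimal)
Convert MMMCDLVI (Roman numeral) → 1000 + 1000 + 1000 + 400 + 50 + 5 + 1 = 3456 (decimal)
Compute |6509 - 3456| = 3053
3053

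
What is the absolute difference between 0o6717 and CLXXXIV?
Convert 0o6717 (octal) → 6×512 + 7×64 + 1×8 + 7 = 3535 (decimal)
Convert CLXXXIV (Roman numeral) → 100 + 50 + 10 + 10 + 10 + 4 = 184 (decimal)
Compute |3535 - 184| = 3351
3351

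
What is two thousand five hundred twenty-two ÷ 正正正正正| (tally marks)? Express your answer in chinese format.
Convert two thousand five hundred twenty-two (English words) → 2×1000 + 5×100 + 22 = 2522 (decimal)
Convert 正正正正正| (tally marks) → 5 + 5 + 5 + 5 + 5 + 1 = 26 (decimal)
Compute 2522 ÷ 26 = 97
Convert 97 (decimal) → 97 = 9×10 + 7 → 九十七 (Chinese numeral)
九十七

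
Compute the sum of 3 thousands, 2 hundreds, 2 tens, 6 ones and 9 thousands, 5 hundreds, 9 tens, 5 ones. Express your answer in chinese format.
Convert 3 thousands, 2 hundreds, 2 tens, 6 ones (place-value notation) → 3×1000 + 2×100 + 2×10 + 6 = 3226 (decimal)
Convert 9 thousands, 5 hundreds, 9 tens, 5 ones (place-value notation) → 9×1000 + 5×100 + 9×10 + 5 = 9595 (decimal)
Compute 3226 + 9595 = 12821
Convert 12821 (decimal) → 12821 = 1×10000 + 2×1000 + 8×100 + 2×10 + 1 → 一万二千八百二十一 (Chinese numeral)
一万二千八百二十一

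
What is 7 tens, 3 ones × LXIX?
Convert 7 tens, 3 ones (place-value notation) → 7×10 + 3 = 73 (decimal)
Convert LXIX (Roman numeral) → 50 + 10 + 9 = 69 (decimal)
Compute 73 × 69 = 5037
5037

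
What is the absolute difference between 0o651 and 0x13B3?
Convert 0o651 (octal) → 6×64 + 5×8 + 1 = 425 (decimal)
Convert 0x13B3 (hexadecimal) → 1×4096 + 3×256 + 11×16 + 3 = 5043 (decimal)
Compute |425 - 5043| = 4618
4618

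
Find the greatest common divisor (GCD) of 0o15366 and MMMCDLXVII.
Convert 0o15366 (octal) → 1×4096 + 5×512 + 3×64 + 6×8 + 6 = 6902 (decimal)
Convert MMMCDLXVII (Roman numeral) → 1000 + 1000 + 1000 + 400 + 50 + 10 + 5 + 1 + 1 = 3467 (decimal)
Compute gcd(6902, 3467) = 1
1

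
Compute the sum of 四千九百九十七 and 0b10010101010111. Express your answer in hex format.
Convert 四千九百九十七 (Chinese numeral) → 4×1000 + 9×100 + 9×10 + 7 = 4997 (decimal)
Convert 0b10010101010111 (binary) → 8192 + 1024 + 256 + 64 + 16 + 4 + 2 + 1 = 9559 (decimal)
Compute 4997 + 9559 = 14556
Convert 14556 (decimal) → 14556 = 3×4096 + 8×256 + 13×16 + 12 → 0x38DC (hexadecimal)
0x38DC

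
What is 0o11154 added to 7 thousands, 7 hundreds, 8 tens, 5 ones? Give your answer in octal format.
Convert 0o11154 (octal) → 1×4096 + 1×512 + 1×64 + 5×8 + 4 = 4716 (decimal)
Convert 7 thousands, 7 hundreds, 8 tens, 5 ones (place-value notation) → 7×1000 + 7×100 + 8×10 + 5 = 7785 (decimal)
Compute 4716 + 7785 = 12501
Convert 12501 (decimal) → 12501 = 3×4096 + 3×64 + 2×8 + 5 → 0o30325 (octal)
0o30325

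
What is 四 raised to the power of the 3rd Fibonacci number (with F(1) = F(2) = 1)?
Convert 四 (Chinese numeral) → 4 (decimal)
Convert the 3rd Fibonacci number (with F(1) = F(2) = 1) (Fibonacci index) → 1, 1, 2 → 2 (decimal)
Compute 4 ^ 2 = 16
16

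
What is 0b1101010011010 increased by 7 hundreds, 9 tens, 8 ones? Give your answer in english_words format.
Convert 0b1101010011010 (binary) → 4096 + 2048 + 512 + 128 + 16 + 8 + 2 = 6810 (decimal)
Convert 7 hundreds, 9 tens, 8 ones (place-value notation) → 7×100 + 9×10 + 8 = 798 (decimal)
Compute 6810 + 798 = 7608
Convert 7608 (decimal) → 7608 = 7×1000 + 6×100 + 8 → seven thousand six hundred eight (English words)
seven thousand six hundred eight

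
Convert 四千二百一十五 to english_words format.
Convert 四千二百一十五 (Chinese numeral) → 4×1000 + 2×100 + 1×10 + 5 = 4215 (decimal)
Convert 4215 (decimal) → 4215 = 4×1000 + 2×100 + 15 → four thousand two hundred fifteen (English words)
four thousand two hundred fifteen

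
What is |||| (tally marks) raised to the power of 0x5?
Convert |||| (tally marks) → 4 (decimal)
Convert 0x5 (hexadecimal) → 5 (decimal)
Compute 4 ^ 5 = 1024
1024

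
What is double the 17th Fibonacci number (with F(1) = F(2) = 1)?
The 17th Fibonacci number (with F(1) = F(2) = 1) = 1597
Compute 1597 × 2 = 3194
3194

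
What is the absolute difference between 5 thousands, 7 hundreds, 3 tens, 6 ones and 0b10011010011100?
Convert 5 thousands, 7 hundreds, 3 tens, 6 ones (place-value notation) → 5×1000 + 7×100 + 3×10 + 6 = 5736 (decimal)
Convert 0b10011010011100 (binary) → 8192 + 1024 + 512 + 128 + 16 + 8 + 4 = 9884 (decimal)
Compute |5736 - 9884| = 4148
4148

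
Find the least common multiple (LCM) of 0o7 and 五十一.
Convert 0o7 (octal) → 7 (decimal)
Convert 五十一 (Chinese numeral) → 5×10 + 1 = 51 (decimal)
Compute lcm(7, 51) = 357
357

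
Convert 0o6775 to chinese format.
Convert 0o6775 (octal) → 6×512 + 7×64 + 7×8 + 5 = 3581 (decimal)
Convert 3581 (decimal) → 3581 = 3×1000 + 5×100 + 8×10 + 1 → 三千五百八十一 (Chinese numeral)
三千五百八十一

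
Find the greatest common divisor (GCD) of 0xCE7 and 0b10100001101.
Convert 0xCE7 (hexadecimal) → 12×256 + 14×16 + 7 = 3303 (decimal)
Convert 0b10100001101 (binary) → 1024 + 256 + 8 + 4 + 1 = 1293 (decimal)
Compute gcd(3303, 1293) = 3
3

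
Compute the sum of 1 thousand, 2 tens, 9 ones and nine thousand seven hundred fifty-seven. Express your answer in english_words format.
Convert 1 thousand, 2 tens, 9 ones (place-value notation) → 1×1000 + 2×10 + 9 = 1029 (decimal)
Convert nine thousand seven hundred fifty-seven (English words) → 9×1000 + 7×100 + 57 = 9757 (decimal)
Compute 1029 + 9757 = 10786
Convert 10786 (decimal) → 10786 = 10×1000 + 7×100 + 86 → ten thousand seven hundred eighty-six (English words)
ten thousand seven hundred eighty-six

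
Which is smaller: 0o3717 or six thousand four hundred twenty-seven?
Convert 0o3717 (octal) → 3×512 + 7×64 + 1×8 + 7 = 1999 (decimal)
Convert six thousand four hundred twenty-seven (English words) → 6×1000 + 4×100 + 27 = 6427 (decimal)
Compare 1999 vs 6427: smaller = 1999
1999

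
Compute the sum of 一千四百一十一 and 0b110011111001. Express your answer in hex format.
Convert 一千四百一十一 (Chinese numeral) → 1×1000 + 4×100 + 1×10 + 1 = 1411 (decimal)
Convert 0b110011111001 (binary) → 2048 + 1024 + 128 + 64 + 32 + 16 + 8 + 1 = 3321 (decimal)
Compute 1411 + 3321 = 4732
Convert 4732 (decimal) → 4732 = 1×4096 + 2×256 + 7×16 + 12 → 0x127C (hexadecimal)
0x127C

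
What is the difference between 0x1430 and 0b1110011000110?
Convert 0x1430 (hexadecimal) → 1×4096 + 4×256 + 3×16 = 5168 (decimal)
Convert 0b1110011000110 (binary) → 4096 + 2048 + 1024 + 128 + 64 + 4 + 2 = 7366 (decimal)
Difference: |5168 - 7366| = 2198
2198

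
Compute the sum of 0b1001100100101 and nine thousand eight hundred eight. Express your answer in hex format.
Convert 0b1001100100101 (binary) → 4096 + 512 + 256 + 32 + 4 + 1 = 4901 (decimal)
Convert nine thousand eight hundred eight (English words) → 9×1000 + 8×100 + 8 = 9808 (decimal)
Compute 4901 + 9808 = 14709
Convert 14709 (decimal) → 14709 = 3×4096 + 9×256 + 7×16 + 5 → 0x3975 (hexadecimal)
0x3975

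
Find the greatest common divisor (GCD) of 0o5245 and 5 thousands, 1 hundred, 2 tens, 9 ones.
Convert 0o5245 (octal) → 5×512 + 2×64 + 4×8 + 5 = 2725 (decimal)
Convert 5 thousands, 1 hundred, 2 tens, 9 ones (place-value notation) → 5×1000 + 1×100 + 2×10 + 9 = 5129 (decimal)
Compute gcd(2725, 5129) = 1
1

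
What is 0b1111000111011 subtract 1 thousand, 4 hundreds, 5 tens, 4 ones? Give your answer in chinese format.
Convert 0b1111000111011 (binary) → 4096 + 2048 + 1024 + 512 + 32 + 16 + 8 + 2 + 1 = 7739 (decimal)
Convert 1 thousand, 4 hundreds, 5 tens, 4 ones (place-value notation) → 1×1000 + 4×100 + 5×10 + 4 = 1454 (decimal)
Compute 7739 - 1454 = 6285
Convert 6285 (decimal) → 6285 = 6×1000 + 2×100 + 8×10 + 5 → 六千二百八十五 (Chinese numeral)
六千二百八十五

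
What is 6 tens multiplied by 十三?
Convert 6 tens (place-value notation) → 6×10 = 60 (decimal)
Convert 十三 (Chinese numeral) → 1×10 + 3 = 13 (decimal)
Compute 60 × 13 = 780
780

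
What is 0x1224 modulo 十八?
Convert 0x1224 (hexadecimal) → 1×4096 + 2×256 + 2×16 + 4 = 4644 (decimal)
Convert 十八 (Chinese numeral) → 1×10 + 8 = 18 (decimal)
Compute 4644 mod 18 = 0
0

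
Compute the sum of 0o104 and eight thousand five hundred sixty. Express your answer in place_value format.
Convert 0o104 (octal) → 1×64 + 4 = 68 (decimal)
Convert eight thousand five hundred sixty (English words) → 8×1000 + 5×100 + 60 = 8560 (decimal)
Compute 68 + 8560 = 8628
Convert 8628 (decimal) → 8628 = 8×1000 + 6×100 + 2×10 + 8 → 8 thousands, 6 hundreds, 2 tens, 8 ones (place-value notation)
8 thousands, 6 hundreds, 2 tens, 8 ones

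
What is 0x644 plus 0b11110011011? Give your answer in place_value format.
Convert 0x644 (hexadecimal) → 6×256 + 4×16 + 4 = 1604 (decimal)
Convert 0b11110011011 (binary) → 1024 + 512 + 256 + 128 + 16 + 8 + 2 + 1 = 1947 (decimal)
Compute 1604 + 1947 = 3551
Convert 3551 (decimal) → 3551 = 3×1000 + 5×100 + 5×10 + 1 → 3 thousands, 5 hundreds, 5 tens, 1 one (place-value notation)
3 thousands, 5 hundreds, 5 tens, 1 one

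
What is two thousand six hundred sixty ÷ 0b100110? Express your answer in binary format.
Convert two thousand six hundred sixty (English words) → 2×1000 + 6×100 + 60 = 2660 (decimal)
Convert 0b100110 (binary) → 32 + 4 + 2 = 38 (decimal)
Compute 2660 ÷ 38 = 70
Convert 70 (decimal) → 70 = 64 + 4 + 2 → 0b1000110 (binary)
0b1000110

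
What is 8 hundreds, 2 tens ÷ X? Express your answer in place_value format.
Convert 8 hundreds, 2 tens (place-value notation) → 8×100 + 2×10 = 820 (decimal)
Convert X (Roman numeral) → 10 (decimal)
Compute 820 ÷ 10 = 82
Convert 82 (decimal) → 82 = 8×10 + 2 → 8 tens, 2 ones (place-value notation)
8 tens, 2 ones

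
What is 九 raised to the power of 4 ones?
Convert 九 (Chinese numeral) → 9 (decimal)
Convert 4 ones (place-value notation) → 4 (decimal)
Compute 9 ^ 4 = 6561
6561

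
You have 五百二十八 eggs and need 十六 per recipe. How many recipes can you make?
Convert 五百二十八 (Chinese numeral) → 5×100 + 2×10 + 8 = 528 (decimal)
Convert 十六 (Chinese numeral) → 1×10 + 6 = 16 (decimal)
Compute 528 ÷ 16 = 33
33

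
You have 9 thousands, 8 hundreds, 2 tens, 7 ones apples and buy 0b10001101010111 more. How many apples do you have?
Convert 9 thousands, 8 hundreds, 2 tens, 7 ones (place-value notation) → 9×1000 + 8×100 + 2×10 + 7 = 9827 (decimal)
Convert 0b10001101010111 (binary) → 8192 + 512 + 256 + 64 + 16 + 4 + 2 + 1 = 9047 (decimal)
Compute 9827 + 9047 = 18874
18874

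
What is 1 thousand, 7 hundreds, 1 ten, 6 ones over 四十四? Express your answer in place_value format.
Convert 1 thousand, 7 hundreds, 1 ten, 6 ones (place-value notation) → 1×1000 + 7×100 + 1×10 + 6 = 1716 (decimal)
Convert 四十四 (Chinese numeral) → 4×10 + 4 = 44 (decimal)
Compute 1716 ÷ 44 = 39
Convert 39 (decimal) → 39 = 3×10 + 9 → 3 tens, 9 ones (place-value notation)
3 tens, 9 ones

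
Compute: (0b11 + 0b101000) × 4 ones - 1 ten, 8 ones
Convert 0b11 (binary) → 2 + 1 = 3 (decimal)
Convert 0b101000 (binary) → 32 + 8 = 40 (decimal)
Convert 4 ones (place-value notation) → 4 (decimal)
Convert 1 ten, 8 ones (place-value notation) → 1×10 + 8 = 18 (decimal)
Expression in decimal: (3 + 40) × 4 - 18
Parentheses first: 3 + 40 = 43
Multiply: 43 × 4 = 172
Subtract: 172 - 18 = 154
154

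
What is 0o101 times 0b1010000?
Convert 0o101 (octal) → 1×64 + 1 = 65 (decimal)
Convert 0b1010000 (binary) → 64 + 16 = 80 (decimal)
Compute 65 × 80 = 5200
5200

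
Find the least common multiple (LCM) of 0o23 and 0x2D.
Convert 0o23 (octal) → 2×8 + 3 = 19 (decimal)
Convert 0x2D (hexadecimal) → 2×16 + 13 = 45 (decimal)
Compute lcm(19, 45) = 855
855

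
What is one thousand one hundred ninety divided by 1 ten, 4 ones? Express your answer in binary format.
Convert one thousand one hundred ninety (English words) → 1×1000 + 1×100 + 90 = 1190 (decimal)
Convert 1 ten, 4 ones (place-value notation) → 1×10 + 4 = 14 (decimal)
Compute 1190 ÷ 14 = 85
Convert 85 (decimal) → 85 = 64 + 16 + 4 + 1 → 0b1010101 (binary)
0b1010101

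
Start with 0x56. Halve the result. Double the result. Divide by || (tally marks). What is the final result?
Convert 0x56 (hexadecimal) → 5×16 + 6 = 86 (decimal)
Start: 86
86 ÷ 2 = 43
43 × 2 = 86
Convert || (tally marks) → 2 (decimal)
86 ÷ 2 = 43
43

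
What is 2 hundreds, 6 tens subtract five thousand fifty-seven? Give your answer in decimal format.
Convert 2 hundreds, 6 tens (place-value notation) → 2×100 + 6×10 = 260 (decimal)
Convert five thousand fifty-seven (English words) → 5×1000 + 57 = 5057 (decimal)
Compute 260 - 5057 = -4797
-4797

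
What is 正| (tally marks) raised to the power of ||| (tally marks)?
Convert 正| (tally marks) → 5 + 1 = 6 (decimal)
Convert ||| (tally marks) → 3 (decimal)
Compute 6 ^ 3 = 216
216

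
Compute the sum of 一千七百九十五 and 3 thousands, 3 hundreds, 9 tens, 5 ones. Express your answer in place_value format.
Convert 一千七百九十五 (Chinese numeral) → 1×1000 + 7×100 + 9×10 + 5 = 1795 (decimal)
Convert 3 thousands, 3 hundreds, 9 tens, 5 ones (place-value notation) → 3×1000 + 3×100 + 9×10 + 5 = 3395 (decimal)
Compute 1795 + 3395 = 5190
Convert 5190 (decimal) → 5190 = 5×1000 + 1×100 + 9×10 → 5 thousands, 1 hundred, 9 tens (place-value notation)
5 thousands, 1 hundred, 9 tens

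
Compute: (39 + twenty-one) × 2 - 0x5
Convert twenty-one (English words) → 21 (decimal)
Convert 0x5 (hexadecimal) → 5 (decimal)
Expression in decimal: (39 + 21) × 2 - 5
Parentheses first: 39 + 21 = 60
Multiply: 60 × 2 = 120
Subtract: 120 - 5 = 115
115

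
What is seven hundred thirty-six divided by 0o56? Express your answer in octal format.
Convert seven hundred thirty-six (English words) → 7×100 + 36 = 736 (decimal)
Convert 0o56 (octal) → 5×8 + 6 = 46 (decimal)
Compute 736 ÷ 46 = 16
Convert 16 (decimal) → 16 = 2×8 → 0o20 (octal)
0o20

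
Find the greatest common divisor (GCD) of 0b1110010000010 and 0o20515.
Convert 0b1110010000010 (binary) → 4096 + 2048 + 1024 + 128 + 2 = 7298 (decimal)
Convert 0o20515 (octal) → 2×4096 + 5×64 + 1×8 + 5 = 8525 (decimal)
Compute gcd(7298, 8525) = 1
1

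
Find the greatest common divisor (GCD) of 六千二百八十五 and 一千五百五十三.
Convert 六千二百八十五 (Chinese numeral) → 6×1000 + 2×100 + 8×10 + 5 = 6285 (decimal)
Convert 一千五百五十三 (Chinese numeral) → 1×1000 + 5×100 + 5×10 + 3 = 1553 (decimal)
Compute gcd(6285, 1553) = 1
1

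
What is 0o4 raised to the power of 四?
Convert 0o4 (octal) → 4 (decimal)
Convert 四 (Chinese numeral) → 4 (decimal)
Compute 4 ^ 4 = 256
256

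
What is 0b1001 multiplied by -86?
Convert 0b1001 (binary) → 8 + 1 = 9 (decimal)
Compute 9 × -86 = -774
-774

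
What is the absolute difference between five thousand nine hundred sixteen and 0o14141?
Convert five thousand nine hundred sixteen (English words) → 5×1000 + 9×100 + 16 = 5916 (decimal)
Convert 0o14141 (octal) → 1×4096 + 4×512 + 1×64 + 4×8 + 1 = 6241 (decimal)
Compute |5916 - 6241| = 325
325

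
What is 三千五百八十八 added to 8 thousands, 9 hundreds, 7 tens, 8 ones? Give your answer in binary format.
Convert 三千五百八十八 (Chinese numeral) → 3×1000 + 5×100 + 8×10 + 8 = 3588 (decimal)
Convert 8 thousands, 9 hundreds, 7 tens, 8 ones (place-value notation) → 8×1000 + 9×100 + 7×10 + 8 = 8978 (decimal)
Compute 3588 + 8978 = 12566
Convert 12566 (decimal) → 12566 = 8192 + 4096 + 256 + 16 + 4 + 2 → 0b11000100010110 (binary)
0b11000100010110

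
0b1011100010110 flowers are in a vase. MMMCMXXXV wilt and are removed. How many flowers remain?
Convert 0b1011100010110 (binary) → 4096 + 1024 + 512 + 256 + 16 + 4 + 2 = 5910 (decimal)
Convert MMMCMXXXV (Roman numeral) → 1000 + 1000 + 1000 + 900 + 10 + 10 + 10 + 5 = 3935 (decimal)
Compute 5910 - 3935 = 1975
1975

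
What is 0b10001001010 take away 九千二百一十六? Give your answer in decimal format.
Convert 0b10001001010 (binary) → 1024 + 64 + 8 + 2 = 1098 (decimal)
Convert 九千二百一十六 (Chinese numeral) → 9×1000 + 2×100 + 1×10 + 6 = 9216 (decimal)
Compute 1098 - 9216 = -8118
-8118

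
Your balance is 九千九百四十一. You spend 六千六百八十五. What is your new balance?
Convert 九千九百四十一 (Chinese numeral) → 9×1000 + 9×100 + 4×10 + 1 = 9941 (decimal)
Convert 六千六百八十五 (Chinese numeral) → 6×1000 + 6×100 + 8×10 + 5 = 6685 (decimal)
Compute 9941 - 6685 = 3256
3256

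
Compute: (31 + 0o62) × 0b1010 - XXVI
Convert 0o62 (octal) → 6×8 + 2 = 50 (decimal)
Convert 0b1010 (binary) → 8 + 2 = 10 (decimal)
Convert XXVI (Roman numeral) → 10 + 10 + 5 + 1 = 26 (decimal)
Expression in decimal: (31 + 50) × 10 - 26
Parentheses first: 31 + 50 = 81
Multiply: 81 × 10 = 810
Subtract: 810 - 26 = 784
784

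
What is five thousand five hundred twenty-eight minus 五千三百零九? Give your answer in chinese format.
Convert five thousand five hundred twenty-eight (English words) → 5×1000 + 5×100 + 28 = 5528 (decimal)
Convert 五千三百零九 (Chinese numeral) → 5×1000 + 3×100 + 9 = 5309 (decimal)
Compute 5528 - 5309 = 219
Convert 219 (decimal) → 219 = 2×100 + 1×10 + 9 → 二百一十九 (Chinese numeral)
二百一十九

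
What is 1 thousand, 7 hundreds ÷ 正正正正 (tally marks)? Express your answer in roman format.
Convert 1 thousand, 7 hundreds (place-value notation) → 1×1000 + 7×100 = 1700 (decimal)
Convert 正正正正 (tally marks) → 5 + 5 + 5 + 5 = 20 (decimal)
Compute 1700 ÷ 20 = 85
Convert 85 (decimal) → 85 = 50 + 10 + 10 + 10 + 5 → LXXXV (Roman numeral)
LXXXV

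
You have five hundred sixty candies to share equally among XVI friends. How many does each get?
Convert five hundred sixty (English words) → 5×100 + 60 = 560 (decimal)
Convert XVI (Roman numeral) → 10 + 5 + 1 = 16 (decimal)
Compute 560 ÷ 16 = 35
35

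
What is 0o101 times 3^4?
Convert 0o101 (octal) → 1×64 + 1 = 65 (decimal)
Convert 3^4 (power) → 81 (decimal)
Compute 65 × 81 = 5265
5265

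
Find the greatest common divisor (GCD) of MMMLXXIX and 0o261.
Convert MMMLXXIX (Roman numeral) → 1000 + 1000 + 1000 + 50 + 10 + 10 + 9 = 3079 (decimal)
Convert 0o261 (octal) → 2×64 + 6×8 + 1 = 177 (decimal)
Compute gcd(3079, 177) = 1
1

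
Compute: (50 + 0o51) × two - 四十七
Convert 0o51 (octal) → 5×8 + 1 = 41 (decimal)
Convert two (English words) → 2 (decimal)
Convert 四十七 (Chinese numeral) → 4×10 + 7 = 47 (decimal)
Expression in decimal: (50 + 41) × 2 - 47
Parentheses first: 50 + 41 = 91
Multiply: 91 × 2 = 182
Subtract: 182 - 47 = 135
135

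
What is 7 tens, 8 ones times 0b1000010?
Convert 7 tens, 8 ones (place-value notation) → 7×10 + 8 = 78 (decimal)
Convert 0b1000010 (binary) → 64 + 2 = 66 (decimal)
Compute 78 × 66 = 5148
5148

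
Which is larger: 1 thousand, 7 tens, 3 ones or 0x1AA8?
Convert 1 thousand, 7 tens, 3 ones (place-value notation) → 1×1000 + 7×10 + 3 = 1073 (decimal)
Convert 0x1AA8 (hexadecimal) → 1×4096 + 10×256 + 10×16 + 8 = 6824 (decimal)
Compare 1073 vs 6824: larger = 6824
6824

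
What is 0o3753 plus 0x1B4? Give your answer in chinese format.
Convert 0o3753 (octal) → 3×512 + 7×64 + 5×8 + 3 = 2027 (decimal)
Convert 0x1B4 (hexadecimal) → 1×256 + 11×16 + 4 = 436 (decimal)
Compute 2027 + 436 = 2463
Convert 2463 (decimal) → 2463 = 2×1000 + 4×100 + 6×10 + 3 → 二千四百六十三 (Chinese numeral)
二千四百六十三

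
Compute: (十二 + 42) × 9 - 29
Convert 十二 (Chinese numeral) → 1×10 + 2 = 12 (decimal)
Expression in decimal: (12 + 42) × 9 - 29
Parentheses first: 12 + 42 = 54
Multiply: 54 × 9 = 486
Subtract: 486 - 29 = 457
457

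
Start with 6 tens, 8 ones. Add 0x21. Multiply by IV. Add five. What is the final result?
Convert 6 tens, 8 ones (place-value notation) → 6×10 + 8 = 68 (decimal)
Start: 68
Convert 0x21 (hexadecimal) → 2×16 + 1 = 33 (decimal)
68 + 33 = 101
Convert IV (Roman numeral) → 4 (decimal)
101 × 4 = 404
Convert five (English words) → 5 (decimal)
404 + 5 = 409
409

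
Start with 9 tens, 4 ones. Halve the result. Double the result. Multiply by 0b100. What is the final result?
Convert 9 tens, 4 ones (place-value notation) → 9×10 + 4 = 94 (decimal)
Start: 94
94 ÷ 2 = 47
47 × 2 = 94
Convert 0b100 (binary) → 4 (decimal)
94 × 4 = 376
376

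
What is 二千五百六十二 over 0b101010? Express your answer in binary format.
Convert 二千五百六十二 (Chinese numeral) → 2×1000 + 5×100 + 6×10 + 2 = 2562 (decimal)
Convert 0b101010 (binary) → 32 + 8 + 2 = 42 (decimal)
Compute 2562 ÷ 42 = 61
Convert 61 (decimal) → 61 = 32 + 16 + 8 + 4 + 1 → 0b111101 (binary)
0b111101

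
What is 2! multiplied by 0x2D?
Convert 2! (factorial) → 2 (decimal)
Convert 0x2D (hexadecimal) → 2×16 + 13 = 45 (decimal)
Compute 2 × 45 = 90
90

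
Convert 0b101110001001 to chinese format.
Convert 0b101110001001 (binary) → 2048 + 512 + 256 + 128 + 8 + 1 = 2953 (decimal)
Convert 2953 (decimal) → 2953 = 2×1000 + 9×100 + 5×10 + 3 → 二千九百五十三 (Chinese numeral)
二千九百五十三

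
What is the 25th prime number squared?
The 25th prime number = 97
Compute 97² = 97 × 97 = 9409
9409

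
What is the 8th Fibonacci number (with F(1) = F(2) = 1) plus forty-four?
The 8th Fibonacci number (with F(1) = F(2) = 1): 1, 1, 2, 3, 5, 8, 13, 21 → 21
Convert forty-four (English words) → 44 (decimal)
Compute 21 + 44 = 65
65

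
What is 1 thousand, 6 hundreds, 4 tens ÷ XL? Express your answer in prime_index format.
Convert 1 thousand, 6 hundreds, 4 tens (place-value notation) → 1×1000 + 6×100 + 4×10 = 1640 (decimal)
Convert XL (Roman numeral) → 40 (decimal)
Compute 1640 ÷ 40 = 41
Convert 41 (decimal) → the 13th prime (prime index)
the 13th prime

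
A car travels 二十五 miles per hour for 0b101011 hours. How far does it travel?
Convert 二十五 (Chinese numeral) → 2×10 + 5 = 25 (decimal)
Convert 0b101011 (binary) → 32 + 8 + 2 + 1 = 43 (decimal)
Compute 25 × 43 = 1075
1075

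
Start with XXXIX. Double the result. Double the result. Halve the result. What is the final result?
Convert XXXIX (Roman numeral) → 10 + 10 + 10 + 9 = 39 (decimal)
Start: 39
39 × 2 = 78
78 × 2 = 156
156 ÷ 2 = 78
78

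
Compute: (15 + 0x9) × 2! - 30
Convert 0x9 (hexadecimal) → 9 (decimal)
Convert 2! (factorial) → 2 (decimal)
Expression in decimal: (15 + 9) × 2 - 30
Parentheses first: 15 + 9 = 24
Multiply: 24 × 2 = 48
Subtract: 48 - 30 = 18
18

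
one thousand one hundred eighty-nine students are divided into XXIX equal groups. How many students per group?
Convert one thousand one hundred eighty-nine (English words) → 1×1000 + 1×100 + 89 = 1189 (decimal)
Convert XXIX (Roman numeral) → 10 + 10 + 9 = 29 (decimal)
Compute 1189 ÷ 29 = 41
41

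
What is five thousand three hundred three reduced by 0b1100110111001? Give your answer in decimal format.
Convert five thousand three hundred three (English words) → 5×1000 + 3×100 + 3 = 5303 (decimal)
Convert 0b1100110111001 (binary) → 4096 + 2048 + 256 + 128 + 32 + 16 + 8 + 1 = 6585 (decimal)
Compute 5303 - 6585 = -1282
-1282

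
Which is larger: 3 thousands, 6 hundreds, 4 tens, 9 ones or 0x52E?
Convert 3 thousands, 6 hundreds, 4 tens, 9 ones (place-value notation) → 3×1000 + 6×100 + 4×10 + 9 = 3649 (decimal)
Convert 0x52E (hexadecimal) → 5×256 + 2×16 + 14 = 1326 (decimal)
Compare 3649 vs 1326: larger = 3649
3649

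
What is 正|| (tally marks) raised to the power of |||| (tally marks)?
Convert 正|| (tally marks) → 5 + 2 = 7 (decimal)
Convert |||| (tally marks) → 4 (decimal)
Compute 7 ^ 4 = 2401
2401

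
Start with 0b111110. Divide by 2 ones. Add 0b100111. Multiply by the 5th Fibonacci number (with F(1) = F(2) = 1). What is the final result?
Convert 0b111110 (binary) → 32 + 16 + 8 + 4 + 2 = 62 (decimal)
Start: 62
Convert 2 ones (place-value notation) → 2 (decimal)
62 ÷ 2 = 31
Convert 0b100111 (binary) → 32 + 4 + 2 + 1 = 39 (decimal)
31 + 39 = 70
Convert the 5th Fibonacci number (with F(1) = F(2) = 1) (Fibonacci index) → 1, 1, 2, 3, 5 → 5 (decimal)
70 × 5 = 350
350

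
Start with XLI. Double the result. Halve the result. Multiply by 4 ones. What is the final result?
Convert XLI (Roman numeral) → 40 + 1 = 41 (decimal)
Start: 41
41 × 2 = 82
82 ÷ 2 = 41
Convert 4 ones (place-value notation) → 4 (decimal)
41 × 4 = 164
164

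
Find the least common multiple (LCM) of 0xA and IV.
Convert 0xA (hexadecimal) → 10 (decimal)
Convert IV (Roman numeral) → 4 (decimal)
Compute lcm(10, 4) = 20
20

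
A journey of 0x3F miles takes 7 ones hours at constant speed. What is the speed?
Convert 0x3F (hexadecimal) → 3×16 + 15 = 63 (decimal)
Convert 7 ones (place-value notation) → 7 (decimal)
Compute 63 ÷ 7 = 9
9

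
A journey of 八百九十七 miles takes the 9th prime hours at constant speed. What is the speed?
Convert 八百九十七 (Chinese numeral) → 8×100 + 9×10 + 7 = 897 (decimal)
Convert the 9th prime (prime index) → 23 (decimal)
Compute 897 ÷ 23 = 39
39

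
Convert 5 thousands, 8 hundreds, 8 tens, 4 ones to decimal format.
Convert 5 thousands, 8 hundreds, 8 tens, 4 ones (place-value notation) → 5×1000 + 8×100 + 8×10 + 4 = 5884 (decimal)
5884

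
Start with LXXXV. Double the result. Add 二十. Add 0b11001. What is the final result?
Convert LXXXV (Roman numeral) → 50 + 10 + 10 + 10 + 5 = 85 (decimal)
Start: 85
85 × 2 = 170
Convert 二十 (Chinese numeral) → 2×10 = 20 (decimal)
170 + 20 = 190
Convert 0b11001 (binary) → 16 + 8 + 1 = 25 (decimal)
190 + 25 = 215
215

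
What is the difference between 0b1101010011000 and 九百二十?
Convert 0b1101010011000 (binary) → 4096 + 2048 + 512 + 128 + 16 + 8 = 6808 (decimal)
Convert 九百二十 (Chinese numeral) → 9×100 + 2×10 = 920 (decimal)
Difference: |6808 - 920| = 5888
5888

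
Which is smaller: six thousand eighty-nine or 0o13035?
Convert six thousand eighty-nine (English words) → 6×1000 + 89 = 6089 (decimal)
Convert 0o13035 (octal) → 1×4096 + 3×512 + 3×8 + 5 = 5661 (decimal)
Compare 6089 vs 5661: smaller = 5661
5661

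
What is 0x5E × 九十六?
Convert 0x5E (hexadecimal) → 5×16 + 14 = 94 (decimal)
Convert 九十六 (Chinese numeral) → 9×10 + 6 = 96 (decimal)
Compute 94 × 96 = 9024
9024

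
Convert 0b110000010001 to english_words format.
Convert 0b110000010001 (binary) → 2048 + 1024 + 16 + 1 = 3089 (decimal)
Convert 3089 (decimal) → 3089 = 3×1000 + 89 → three thousand eighty-nine (English words)
three thousand eighty-nine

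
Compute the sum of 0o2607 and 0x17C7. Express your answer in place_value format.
Convert 0o2607 (octal) → 2×512 + 6×64 + 7 = 1415 (decimal)
Convert 0x17C7 (hexadecimal) → 1×4096 + 7×256 + 12×16 + 7 = 6087 (decimal)
Compute 1415 + 6087 = 7502
Convert 7502 (decimal) → 7502 = 7×1000 + 5×100 + 2 → 7 thousands, 5 hundreds, 2 ones (place-value notation)
7 thousands, 5 hundreds, 2 ones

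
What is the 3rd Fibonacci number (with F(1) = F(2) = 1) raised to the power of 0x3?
Convert the 3rd Fibonacci number (with F(1) = F(2) = 1) (Fibonacci index) → 1, 1, 2 → 2 (decimal)
Convert 0x3 (hexadecimal) → 3 (decimal)
Compute 2 ^ 3 = 8
8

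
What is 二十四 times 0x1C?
Convert 二十四 (Chinese numeral) → 2×10 + 4 = 24 (decimal)
Convert 0x1C (hexadecimal) → 1×16 + 12 = 28 (decimal)
Compute 24 × 28 = 672
672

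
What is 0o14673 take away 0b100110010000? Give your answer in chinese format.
Convert 0o14673 (octal) → 1×4096 + 4×512 + 6×64 + 7×8 + 3 = 6587 (decimal)
Convert 0b100110010000 (binary) → 2048 + 256 + 128 + 16 = 2448 (decimal)
Compute 6587 - 2448 = 4139
Convert 4139 (decimal) → 4139 = 4×1000 + 1×100 + 3×10 + 9 → 四千一百三十九 (Chinese numeral)
四千一百三十九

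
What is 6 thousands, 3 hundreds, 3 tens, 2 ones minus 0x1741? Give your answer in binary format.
Convert 6 thousands, 3 hundreds, 3 tens, 2 ones (place-value notation) → 6×1000 + 3×100 + 3×10 + 2 = 6332 (decimal)
Convert 0x1741 (hexadecimal) → 1×4096 + 7×256 + 4×16 + 1 = 5953 (decimal)
Compute 6332 - 5953 = 379
Convert 379 (decimal) → 379 = 256 + 64 + 32 + 16 + 8 + 2 + 1 → 0b101111011 (binary)
0b101111011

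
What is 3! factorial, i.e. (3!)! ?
Convert 3! (factorial) → 6 (decimal)
Compute 6! = 720
720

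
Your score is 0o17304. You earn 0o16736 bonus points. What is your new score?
Convert 0o17304 (octal) → 1×4096 + 7×512 + 3×64 + 4 = 7876 (decimal)
Convert 0o16736 (octal) → 1×4096 + 6×512 + 7×64 + 3×8 + 6 = 7646 (decimal)
Compute 7876 + 7646 = 15522
15522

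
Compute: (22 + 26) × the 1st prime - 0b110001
Convert the 1st prime (prime index) → 2 (decimal)
Convert 0b110001 (binary) → 32 + 16 + 1 = 49 (decimal)
Expression in decimal: (22 + 26) × 2 - 49
Parentheses first: 22 + 26 = 48
Multiply: 48 × 2 = 96
Subtract: 96 - 49 = 47
47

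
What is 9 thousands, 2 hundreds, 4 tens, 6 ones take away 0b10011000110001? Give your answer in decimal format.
Convert 9 thousands, 2 hundreds, 4 tens, 6 ones (place-value notation) → 9×1000 + 2×100 + 4×10 + 6 = 9246 (decimal)
Convert 0b10011000110001 (binary) → 8192 + 1024 + 512 + 32 + 16 + 1 = 9777 (decimal)
Compute 9246 - 9777 = -531
-531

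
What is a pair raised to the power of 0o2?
Convert a pair (colloquial) → 2 (decimal)
Convert 0o2 (octal) → 2 (decimal)
Compute 2 ^ 2 = 4
4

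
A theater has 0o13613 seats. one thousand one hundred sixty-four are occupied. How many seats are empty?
Convert 0o13613 (octal) → 1×4096 + 3×512 + 6×64 + 1×8 + 3 = 6027 (decimal)
Convert one thousand one hundred sixty-four (English words) → 1×1000 + 1×100 + 64 = 1164 (decimal)
Compute 6027 - 1164 = 4863
4863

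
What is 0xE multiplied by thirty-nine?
Convert 0xE (hexadecimal) → 14 (decimal)
Convert thirty-nine (English words) → 39 (decimal)
Compute 14 × 39 = 546
546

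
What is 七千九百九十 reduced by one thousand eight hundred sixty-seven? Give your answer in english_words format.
Convert 七千九百九十 (Chinese numeral) → 7×1000 + 9×100 + 9×10 = 7990 (decimal)
Convert one thousand eight hundred sixty-seven (English words) → 1×1000 + 8×100 + 67 = 1867 (decimal)
Compute 7990 - 1867 = 6123
Convert 6123 (decimal) → 6123 = 6×1000 + 1×100 + 23 → six thousand one hundred twenty-three (English words)
six thousand one hundred twenty-three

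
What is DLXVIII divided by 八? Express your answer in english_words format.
Convert DLXVIII (Roman numeral) → 500 + 50 + 10 + 5 + 1 + 1 + 1 = 568 (decimal)
Convert 八 (Chinese numeral) → 8 (decimal)
Compute 568 ÷ 8 = 71
Convert 71 (decimal) → seventy-one (English words)
seventy-one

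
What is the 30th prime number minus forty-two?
The 30th prime number = 113
Convert forty-two (English words) → 42 (decimal)
Compute 113 - 42 = 71
71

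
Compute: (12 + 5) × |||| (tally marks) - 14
Convert |||| (tally marks) → 4 (decimal)
Expression in decimal: (12 + 5) × 4 - 14
Parentheses first: 12 + 5 = 17
Multiply: 17 × 4 = 68
Subtract: 68 - 14 = 54
54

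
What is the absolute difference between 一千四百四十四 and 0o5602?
Convert 一千四百四十四 (Chinese numeral) → 1×1000 + 4×100 + 4×10 + 4 = 1444 (decimal)
Convert 0o5602 (octal) → 5×512 + 6×64 + 2 = 2946 (decimal)
Compute |1444 - 2946| = 1502
1502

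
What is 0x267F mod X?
Convert 0x267F (hexadecimal) → 2×4096 + 6×256 + 7×16 + 15 = 9855 (decimal)
Convert X (Roman numeral) → 10 (decimal)
Compute 9855 mod 10 = 5
5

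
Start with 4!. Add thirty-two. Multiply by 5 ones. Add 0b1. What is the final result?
Convert 4! (factorial) → 24 (decimal)
Start: 24
Convert thirty-two (English words) → 32 (decimal)
24 + 32 = 56
Convert 5 ones (place-value notation) → 5 (decimal)
56 × 5 = 280
Convert 0b1 (binary) → 1 (decimal)
280 + 1 = 281
281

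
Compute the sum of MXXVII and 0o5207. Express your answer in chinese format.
Convert MXXVII (Roman numeral) → 1000 + 10 + 10 + 5 + 1 + 1 = 1027 (decimal)
Convert 0o5207 (octal) → 5×512 + 2×64 + 7 = 2695 (decimal)
Compute 1027 + 2695 = 3722
Convert 3722 (decimal) → 3722 = 3×1000 + 7×100 + 2×10 + 2 → 三千七百二十二 (Chinese numeral)
三千七百二十二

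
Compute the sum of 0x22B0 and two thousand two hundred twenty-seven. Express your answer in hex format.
Convert 0x22B0 (hexadecimal) → 2×4096 + 2×256 + 11×16 = 8880 (decimal)
Convert two thousand two hundred twenty-seven (English words) → 2×1000 + 2×100 + 27 = 2227 (decimal)
Compute 8880 + 2227 = 11107
Convert 11107 (decimal) → 11107 = 2×4096 + 11×256 + 6×16 + 3 → 0x2B63 (hexadecimal)
0x2B63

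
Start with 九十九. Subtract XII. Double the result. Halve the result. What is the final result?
Convert 九十九 (Chinese numeral) → 9×10 + 9 = 99 (decimal)
Start: 99
Convert XII (Roman numeral) → 10 + 1 + 1 = 12 (decimal)
99 - 12 = 87
87 × 2 = 174
174 ÷ 2 = 87
87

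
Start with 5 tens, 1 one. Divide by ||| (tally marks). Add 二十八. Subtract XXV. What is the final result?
Convert 5 tens, 1 one (place-value notation) → 5×10 + 1 = 51 (decimal)
Start: 51
Convert ||| (tally marks) → 3 (decimal)
51 ÷ 3 = 17
Convert 二十八 (Chinese numeral) → 2×10 + 8 = 28 (decimal)
17 + 28 = 45
Convert XXV (Roman numeral) → 10 + 10 + 5 = 25 (decimal)
45 - 25 = 20
20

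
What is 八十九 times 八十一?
Convert 八十九 (Chinese numeral) → 8×10 + 9 = 89 (decimal)
Convert 八十一 (Chinese numeral) → 8×10 + 1 = 81 (decimal)
Compute 89 × 81 = 7209
7209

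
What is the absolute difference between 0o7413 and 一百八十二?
Convert 0o7413 (octal) → 7×512 + 4×64 + 1×8 + 3 = 3851 (decimal)
Convert 一百八十二 (Chinese numeral) → 1×100 + 8×10 + 2 = 182 (decimal)
Compute |3851 - 182| = 3669
3669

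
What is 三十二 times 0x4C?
Convert 三十二 (Chinese numeral) → 3×10 + 2 = 32 (decimal)
Convert 0x4C (hexadecimal) → 4×16 + 12 = 76 (decimal)
Compute 32 × 76 = 2432
2432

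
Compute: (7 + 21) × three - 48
Convert three (English words) → 3 (decimal)
Expression in decimal: (7 + 21) × 3 - 48
Parentheses first: 7 + 21 = 28
Multiply: 28 × 3 = 84
Subtract: 84 - 48 = 36
36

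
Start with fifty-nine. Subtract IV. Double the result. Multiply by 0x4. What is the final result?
Convert fifty-nine (English words) → 59 (decimal)
Start: 59
Convert IV (Roman numeral) → 4 (decimal)
59 - 4 = 55
55 × 2 = 110
Convert 0x4 (hexadecimal) → 4 (decimal)
110 × 4 = 440
440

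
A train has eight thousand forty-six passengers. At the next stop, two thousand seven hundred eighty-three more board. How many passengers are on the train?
Convert eight thousand forty-six (English words) → 8×1000 + 46 = 8046 (decimal)
Convert two thousand seven hundred eighty-three (English words) → 2×1000 + 7×100 + 83 = 2783 (decimal)
Compute 8046 + 2783 = 10829
10829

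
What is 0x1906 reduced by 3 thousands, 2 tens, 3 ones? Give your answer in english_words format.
Convert 0x1906 (hexadecimal) → 1×4096 + 9×256 + 6 = 6406 (decimal)
Convert 3 thousands, 2 tens, 3 ones (place-value notation) → 3×1000 + 2×10 + 3 = 3023 (decimal)
Compute 6406 - 3023 = 3383
Convert 3383 (decimal) → 3383 = 3×1000 + 3×100 + 83 → three thousand three hundred eighty-three (English words)
three thousand three hundred eighty-three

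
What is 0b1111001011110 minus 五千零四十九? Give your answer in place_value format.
Convert 0b1111001011110 (binary) → 4096 + 2048 + 1024 + 512 + 64 + 16 + 8 + 4 + 2 = 7774 (decimal)
Convert 五千零四十九 (Chinese numeral) → 5×1000 + 4×10 + 9 = 5049 (decimal)
Compute 7774 - 5049 = 2725
Convert 2725 (decimal) → 2725 = 2×1000 + 7×100 + 2×10 + 5 → 2 thousands, 7 hundreds, 2 tens, 5 ones (place-value notation)
2 thousands, 7 hundreds, 2 tens, 5 ones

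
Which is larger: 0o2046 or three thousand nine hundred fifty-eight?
Convert 0o2046 (octal) → 2×512 + 4×8 + 6 = 1062 (decimal)
Convert three thousand nine hundred fifty-eight (English words) → 3×1000 + 9×100 + 58 = 3958 (decimal)
Compare 1062 vs 3958: larger = 3958
3958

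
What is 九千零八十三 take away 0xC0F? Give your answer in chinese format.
Convert 九千零八十三 (Chinese numeral) → 9×1000 + 8×10 + 3 = 9083 (decimal)
Convert 0xC0F (hexadecimal) → 12×256 + 15 = 3087 (decimal)
Compute 9083 - 3087 = 5996
Convert 5996 (decimal) → 5996 = 5×1000 + 9×100 + 9×10 + 6 → 五千九百九十六 (Chinese numeral)
五千九百九十六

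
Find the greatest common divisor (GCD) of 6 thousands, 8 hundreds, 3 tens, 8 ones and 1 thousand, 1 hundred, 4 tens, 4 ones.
Convert 6 thousands, 8 hundreds, 3 tens, 8 ones (place-value notation) → 6×1000 + 8×100 + 3×10 + 8 = 6838 (decimal)
Convert 1 thousand, 1 hundred, 4 tens, 4 ones (place-value notation) → 1×1000 + 1×100 + 4×10 + 4 = 1144 (decimal)
Compute gcd(6838, 1144) = 26
26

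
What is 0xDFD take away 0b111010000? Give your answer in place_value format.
Convert 0xDFD (hexadecimal) → 13×256 + 15×16 + 13 = 3581 (decimal)
Convert 0b111010000 (binary) → 256 + 128 + 64 + 16 = 464 (decimal)
Compute 3581 - 464 = 3117
Convert 3117 (decimal) → 3117 = 3×1000 + 1×100 + 1×10 + 7 → 3 thousands, 1 hundred, 1 ten, 7 ones (place-value notation)
3 thousands, 1 hundred, 1 ten, 7 ones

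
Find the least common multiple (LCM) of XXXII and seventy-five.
Convert XXXII (Roman numeral) → 10 + 10 + 10 + 1 + 1 = 32 (decimal)
Convert seventy-five (English words) → 75 (decimal)
Compute lcm(32, 75) = 2400
2400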